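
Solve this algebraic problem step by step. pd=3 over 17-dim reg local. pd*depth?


pd+depth=17
depth=17-3=14
pd*depth=3*14=42


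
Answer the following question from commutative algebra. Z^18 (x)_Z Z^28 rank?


rank(M(x)N) = rank(M)*rank(N)
18*28 = 504


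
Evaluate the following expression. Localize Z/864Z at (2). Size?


2-primary part: 864=2^5*27
Size=2^5=32


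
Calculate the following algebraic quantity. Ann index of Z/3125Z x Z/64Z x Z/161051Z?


Exponent = lcm of the cyclic orders; pairwise coprime => product.
5^5*2^6*11^5=3125*64*161051=32210200000


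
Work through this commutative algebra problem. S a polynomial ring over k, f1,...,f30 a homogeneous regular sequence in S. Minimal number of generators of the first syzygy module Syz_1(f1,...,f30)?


Regular sequence => Koszul complex is the minimal free resolution.
Syz_1 minimally generated by Koszul relations f_i*e_j - f_j*e_i (i<j): mu(Syz_1) = beta_2 = C(m,2) = m(m-1)/2
m=30
30*29/2 = 435


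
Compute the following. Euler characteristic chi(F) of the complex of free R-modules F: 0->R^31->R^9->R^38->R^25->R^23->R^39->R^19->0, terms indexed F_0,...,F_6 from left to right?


chi = sum (-1)^i * rank:
(-1)^0*31=31
(-1)^1*9=-9
(-1)^2*38=38
(-1)^3*25=-25
(-1)^4*23=23
(-1)^5*39=-39
(-1)^6*19=19
chi=38


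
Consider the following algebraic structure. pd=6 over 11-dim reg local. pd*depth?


pd+depth=11
depth=11-6=5
pd*depth=6*5=30


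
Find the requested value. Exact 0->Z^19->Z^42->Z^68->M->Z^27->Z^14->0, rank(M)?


Alt sum=0:
(-1)^0*19 + (-1)^1*42 + (-1)^2*68 + (-1)^3*? + (-1)^4*27 + (-1)^5*14=0
rank(M)=58


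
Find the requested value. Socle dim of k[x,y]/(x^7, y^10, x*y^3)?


Socle = ann(m) = span of standard monomials u with x*u, y*u in I (staircase corners).
Minimal generators: x^7, x*y^3, y^10
Corners: y^9, x^6y^2
Socle dim=2


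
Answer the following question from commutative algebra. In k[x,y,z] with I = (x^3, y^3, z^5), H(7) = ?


Need i<3, j<3, k<5 with i+j+k=7.
For each i, j ranges over max(0,7-i-4)..min(2,7-i):
  i=0: j in [3,2] -> 0
  i=1: j in [2,2] -> 1
  i=2: j in [1,2] -> 2
H(7) = 0+1+2 = 3


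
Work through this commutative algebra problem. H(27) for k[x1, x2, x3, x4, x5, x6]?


C(d+n-1,n-1)=C(32,5)=201376


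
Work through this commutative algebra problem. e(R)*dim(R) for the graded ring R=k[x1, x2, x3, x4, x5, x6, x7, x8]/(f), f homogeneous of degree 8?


e(R)=deg(f)=8, dim(R)=8-1=7
e*dim=8*7=56


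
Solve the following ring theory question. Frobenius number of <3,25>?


gcd(3,25)=1 => F=ab-a-b=3*25-3-25=75-28=47


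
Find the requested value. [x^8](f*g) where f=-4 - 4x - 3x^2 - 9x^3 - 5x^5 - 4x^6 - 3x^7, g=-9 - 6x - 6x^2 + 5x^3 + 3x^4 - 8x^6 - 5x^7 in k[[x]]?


[x^8] = sum a_i*b_j, i+j=8
  -4*-5=20
  -3*-8=24
  -5*5=-25
  -4*-6=24
  -3*-6=18
Sum=61


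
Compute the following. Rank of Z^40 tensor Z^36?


rank(M(x)N) = rank(M)*rank(N)
40*36 = 1440


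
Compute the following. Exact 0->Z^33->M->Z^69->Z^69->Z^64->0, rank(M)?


Alt sum=0:
(-1)^0*33 + (-1)^1*? + (-1)^2*69 + (-1)^3*69 + (-1)^4*64=0
rank(M)=97


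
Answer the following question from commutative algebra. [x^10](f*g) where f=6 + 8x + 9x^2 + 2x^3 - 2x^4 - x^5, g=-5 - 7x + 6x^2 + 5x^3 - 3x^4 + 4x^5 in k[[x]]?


[x^10] = sum a_i*b_j, i+j=10
  -1*4=-4
Sum=-4


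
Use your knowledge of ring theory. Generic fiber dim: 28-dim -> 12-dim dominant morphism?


dim(fiber)=dim(X)-dim(Y)=28-12=16


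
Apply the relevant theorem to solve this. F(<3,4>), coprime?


gcd(3,4)=1 => F=ab-a-b=3*4-3-4=12-7=5


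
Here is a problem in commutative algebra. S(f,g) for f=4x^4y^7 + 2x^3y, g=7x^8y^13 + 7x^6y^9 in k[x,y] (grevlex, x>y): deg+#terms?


LT(f)=4x^4y^7, LT(g)=7x^8y^13
lcm(LM)=x^8y^13
S(f,g) (scaled by 28 to clear denominators) = 7x^4y^6*f - 4*g = -28x^6y^9 + 14x^7y^7
2 terms, deg 15.
15+2=17


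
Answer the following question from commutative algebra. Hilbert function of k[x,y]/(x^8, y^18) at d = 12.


k[x,y], I = (x^8, y^18), d = 12
Need i < 8 and d-i < 18.
Range: 0 <= i <= 7.
H(12) = 8


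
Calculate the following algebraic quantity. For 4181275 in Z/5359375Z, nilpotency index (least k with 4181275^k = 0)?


4181275^k mod 5359375:
k=1: 4181275
k=2: 2266250
k=3: 0
First zero at k = 3


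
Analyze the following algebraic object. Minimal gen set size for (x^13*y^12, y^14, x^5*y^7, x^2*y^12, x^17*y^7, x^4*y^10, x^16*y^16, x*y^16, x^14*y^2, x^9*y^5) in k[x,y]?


Remove redundant (divisible by others).
x^17*y^7 redundant.
x*y^16 redundant.
x^13*y^12 redundant.
x^16*y^16 redundant.
Min: x^14*y^2, x^9*y^5, x^5*y^7, x^4*y^10, x^2*y^12, y^14
Count=6


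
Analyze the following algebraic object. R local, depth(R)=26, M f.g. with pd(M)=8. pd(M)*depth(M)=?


pd+depth=26
depth=26-8=18
pd*depth=8*18=144


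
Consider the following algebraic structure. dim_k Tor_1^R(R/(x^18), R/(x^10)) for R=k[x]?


Tor_1(R/I,R/J)=(I cap J)/IJ=(x^18)/(x^28)
dim=28-18=min(18,10)=10


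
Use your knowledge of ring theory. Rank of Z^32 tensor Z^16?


rank(M(x)N) = rank(M)*rank(N)
32*16 = 512


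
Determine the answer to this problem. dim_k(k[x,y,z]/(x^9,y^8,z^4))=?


Basis: x^iy^jz^k, i<9,j<8,k<4
9*8*4=288


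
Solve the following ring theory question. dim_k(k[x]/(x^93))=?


Basis: 1,x,...,x^92
dim=93


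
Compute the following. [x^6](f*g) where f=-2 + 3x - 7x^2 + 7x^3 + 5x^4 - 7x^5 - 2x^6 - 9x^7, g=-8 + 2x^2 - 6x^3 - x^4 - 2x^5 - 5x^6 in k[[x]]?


[x^6] = sum a_i*b_j, i+j=6
  -2*-5=10
  3*-2=-6
  -7*-1=7
  7*-6=-42
  5*2=10
  -2*-8=16
Sum=-5


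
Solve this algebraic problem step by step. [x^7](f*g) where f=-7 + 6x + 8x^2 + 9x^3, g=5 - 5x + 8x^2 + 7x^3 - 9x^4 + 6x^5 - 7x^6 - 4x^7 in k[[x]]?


[x^7] = sum a_i*b_j, i+j=7
  -7*-4=28
  6*-7=-42
  8*6=48
  9*-9=-81
Sum=-47


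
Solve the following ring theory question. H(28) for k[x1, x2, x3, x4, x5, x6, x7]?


C(d+n-1,n-1)=C(34,6)=1344904


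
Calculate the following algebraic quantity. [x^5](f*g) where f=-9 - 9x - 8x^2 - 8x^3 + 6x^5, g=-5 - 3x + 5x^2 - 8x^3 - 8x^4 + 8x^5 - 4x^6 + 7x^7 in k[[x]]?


[x^5] = sum a_i*b_j, i+j=5
  -9*8=-72
  -9*-8=72
  -8*-8=64
  -8*5=-40
  6*-5=-30
Sum=-6


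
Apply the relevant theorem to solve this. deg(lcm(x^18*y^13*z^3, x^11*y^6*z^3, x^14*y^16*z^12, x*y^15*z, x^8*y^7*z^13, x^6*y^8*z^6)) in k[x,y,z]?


lcm = componentwise max:
x: max(18,11,14,1,8,6)=18
y: max(13,6,16,15,7,8)=16
z: max(3,3,12,1,13,6)=13
Total=18+16+13=47


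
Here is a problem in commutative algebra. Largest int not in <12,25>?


gcd(12,25)=1 => F=ab-a-b=12*25-12-25=300-37=263


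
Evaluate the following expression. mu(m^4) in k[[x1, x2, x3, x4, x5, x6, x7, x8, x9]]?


C(n+d-1,d)=C(12,4)=495


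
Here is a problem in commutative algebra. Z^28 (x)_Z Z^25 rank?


rank(M(x)N) = rank(M)*rank(N)
28*25 = 700


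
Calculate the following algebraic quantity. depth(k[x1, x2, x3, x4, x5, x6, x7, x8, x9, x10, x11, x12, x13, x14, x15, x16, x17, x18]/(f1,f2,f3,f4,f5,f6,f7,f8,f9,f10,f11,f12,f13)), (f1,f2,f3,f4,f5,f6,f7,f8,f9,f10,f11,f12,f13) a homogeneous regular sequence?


depth(R)=18
depth(R/I)=18-13=5


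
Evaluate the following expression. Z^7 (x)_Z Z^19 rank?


rank(M(x)N) = rank(M)*rank(N)
7*19 = 133


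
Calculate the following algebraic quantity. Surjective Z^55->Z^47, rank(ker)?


rank(ker) = 55-47 = 8


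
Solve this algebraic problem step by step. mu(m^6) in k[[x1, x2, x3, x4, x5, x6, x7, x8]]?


C(n+d-1,d)=C(13,6)=1716


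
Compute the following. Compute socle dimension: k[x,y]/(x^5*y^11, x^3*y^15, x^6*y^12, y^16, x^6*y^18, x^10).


Socle = ann(m) = span of standard monomials u with x*u, y*u in I (staircase corners).
Redundant generators: x^6*y^18, x^6*y^12
Minimal generators: x^10, x^5*y^11, x^3*y^15, y^16
Corners: x^2y^15, x^4y^14, x^9y^10
Socle dim=3


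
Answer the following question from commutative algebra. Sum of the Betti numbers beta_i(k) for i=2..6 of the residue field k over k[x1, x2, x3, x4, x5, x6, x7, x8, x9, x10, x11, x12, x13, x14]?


Koszul resolution: beta_i(k)=C(n,i), n=14
C(14,2)=91, C(14,3)=364, C(14,4)=1001, C(14,5)=2002, C(14,6)=3003
Sum=6461


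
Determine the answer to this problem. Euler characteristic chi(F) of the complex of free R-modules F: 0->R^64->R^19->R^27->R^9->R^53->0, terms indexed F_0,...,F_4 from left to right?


chi = sum (-1)^i * rank:
(-1)^0*64=64
(-1)^1*19=-19
(-1)^2*27=27
(-1)^3*9=-9
(-1)^4*53=53
chi=116


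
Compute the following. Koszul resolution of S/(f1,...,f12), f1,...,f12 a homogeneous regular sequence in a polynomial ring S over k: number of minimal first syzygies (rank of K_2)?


Regular sequence => Koszul complex is the minimal free resolution.
Syz_1 minimally generated by Koszul relations f_i*e_j - f_j*e_i (i<j): mu(Syz_1) = beta_2 = C(m,2) = m(m-1)/2
m=12
12*11/2 = 66


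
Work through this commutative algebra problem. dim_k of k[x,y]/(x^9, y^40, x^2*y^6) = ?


k[x,y]/I, I = (x^9, y^40, x^2*y^6)
Rect: 9x40=360. Corner: (9-2)x(40-6)=238.
dim = 360-238 = 122


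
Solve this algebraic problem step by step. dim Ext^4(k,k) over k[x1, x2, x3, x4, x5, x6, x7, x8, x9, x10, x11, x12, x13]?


C(n,i)=C(13,4)=715


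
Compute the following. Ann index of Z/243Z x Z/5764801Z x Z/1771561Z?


Exponent = lcm of the cyclic orders; pairwise coprime => product.
3^5*7^8*11^6=243*5764801*1771561=2481685279719723


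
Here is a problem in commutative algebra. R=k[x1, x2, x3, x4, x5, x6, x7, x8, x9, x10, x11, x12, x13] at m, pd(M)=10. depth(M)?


pd+depth=depth(R)=13
depth=13-10=3


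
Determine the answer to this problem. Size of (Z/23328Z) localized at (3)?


3-primary part: 23328=3^6*32
Size=3^6=729


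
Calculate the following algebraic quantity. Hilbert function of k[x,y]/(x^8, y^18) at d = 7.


k[x,y], I = (x^8, y^18), d = 7
Need i < 8 and d-i < 18.
Range: 0 <= i <= 7.
H(7) = 8


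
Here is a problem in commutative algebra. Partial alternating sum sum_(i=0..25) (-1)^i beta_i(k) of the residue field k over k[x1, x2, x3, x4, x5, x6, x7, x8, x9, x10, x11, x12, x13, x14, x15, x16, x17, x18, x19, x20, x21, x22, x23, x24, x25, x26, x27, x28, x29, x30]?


Koszul resolution: beta_i(k)=C(n,i), n=30
sum_(i=0..p) (-1)^i C(n,i) = (-1)^p C(n-1,p)
(-1)^25*C(29,25) = (-1)^25*23751 = -23751


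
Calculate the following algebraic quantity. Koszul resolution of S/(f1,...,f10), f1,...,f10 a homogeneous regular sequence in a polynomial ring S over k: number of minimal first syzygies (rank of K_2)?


Regular sequence => Koszul complex is the minimal free resolution.
Syz_1 minimally generated by Koszul relations f_i*e_j - f_j*e_i (i<j): mu(Syz_1) = beta_2 = C(m,2) = m(m-1)/2
m=10
10*9/2 = 45


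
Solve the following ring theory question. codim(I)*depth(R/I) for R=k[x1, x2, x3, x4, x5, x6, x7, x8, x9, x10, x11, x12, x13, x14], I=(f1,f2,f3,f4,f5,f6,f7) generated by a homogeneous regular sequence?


codim=7, depth=dim(R/I)=14-7=7
Product=7*7=49


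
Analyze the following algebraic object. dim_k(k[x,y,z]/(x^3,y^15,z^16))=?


Basis: x^iy^jz^k, i<3,j<15,k<16
3*15*16=720


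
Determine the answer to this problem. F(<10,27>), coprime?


gcd(10,27)=1 => F=ab-a-b=10*27-10-27=270-37=233


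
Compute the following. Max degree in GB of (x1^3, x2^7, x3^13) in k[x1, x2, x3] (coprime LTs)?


Pure powers, coprime LTs => already GB.
Degrees: 3, 7, 13
Max=13


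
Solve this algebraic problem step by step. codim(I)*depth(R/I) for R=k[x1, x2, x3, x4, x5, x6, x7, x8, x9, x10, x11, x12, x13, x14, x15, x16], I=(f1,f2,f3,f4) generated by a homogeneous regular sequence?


codim=4, depth=dim(R/I)=16-4=12
Product=4*12=48


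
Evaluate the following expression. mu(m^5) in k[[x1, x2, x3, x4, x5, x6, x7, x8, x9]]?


C(n+d-1,d)=C(13,5)=1287


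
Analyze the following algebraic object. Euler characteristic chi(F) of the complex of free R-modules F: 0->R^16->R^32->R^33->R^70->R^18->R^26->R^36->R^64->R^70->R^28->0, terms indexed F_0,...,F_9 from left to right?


chi = sum (-1)^i * rank:
(-1)^0*16=16
(-1)^1*32=-32
(-1)^2*33=33
(-1)^3*70=-70
(-1)^4*18=18
(-1)^5*26=-26
(-1)^6*36=36
(-1)^7*64=-64
(-1)^8*70=70
(-1)^9*28=-28
chi=-47


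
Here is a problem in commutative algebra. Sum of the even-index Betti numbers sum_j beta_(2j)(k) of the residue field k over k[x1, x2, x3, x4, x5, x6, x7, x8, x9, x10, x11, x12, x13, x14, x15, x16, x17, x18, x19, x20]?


Koszul resolution: beta_i(k)=C(n,i), n=20
sum_even C(20,i) = 2^(n-1) = 2^19 = 524288


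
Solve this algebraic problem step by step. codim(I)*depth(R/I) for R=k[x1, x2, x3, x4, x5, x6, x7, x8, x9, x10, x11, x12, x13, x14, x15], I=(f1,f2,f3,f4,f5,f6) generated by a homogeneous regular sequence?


codim=6, depth=dim(R/I)=15-6=9
Product=6*9=54


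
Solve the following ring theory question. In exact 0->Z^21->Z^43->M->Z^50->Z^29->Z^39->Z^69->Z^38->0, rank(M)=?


Alt sum=0:
(-1)^0*21 + (-1)^1*43 + (-1)^2*? + (-1)^3*50 + (-1)^4*29 + (-1)^5*39 + (-1)^6*69 + (-1)^7*38=0
rank(M)=51


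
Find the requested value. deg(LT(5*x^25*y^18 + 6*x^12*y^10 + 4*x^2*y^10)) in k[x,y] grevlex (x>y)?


LT: 5*x^25*y^18
deg_x=25, deg_y=18
Total=25+18=43


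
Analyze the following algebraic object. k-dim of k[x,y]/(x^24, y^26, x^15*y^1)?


k[x,y]/I, I = (x^24, y^26, x^15*y^1)
Rect: 24x26=624. Corner: (24-15)x(26-1)=225.
dim = 624-225 = 399


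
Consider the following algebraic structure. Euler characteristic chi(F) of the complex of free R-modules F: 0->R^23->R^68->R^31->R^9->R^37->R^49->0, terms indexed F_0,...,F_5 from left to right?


chi = sum (-1)^i * rank:
(-1)^0*23=23
(-1)^1*68=-68
(-1)^2*31=31
(-1)^3*9=-9
(-1)^4*37=37
(-1)^5*49=-49
chi=-35


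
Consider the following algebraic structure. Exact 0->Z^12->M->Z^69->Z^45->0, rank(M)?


Alt sum=0:
(-1)^0*12 + (-1)^1*? + (-1)^2*69 + (-1)^3*45=0
rank(M)=36


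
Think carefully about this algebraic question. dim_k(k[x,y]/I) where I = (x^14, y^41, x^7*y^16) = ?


k[x,y]/I, I = (x^14, y^41, x^7*y^16)
Rect: 14x41=574. Corner: (14-7)x(41-16)=175.
dim = 574-175 = 399


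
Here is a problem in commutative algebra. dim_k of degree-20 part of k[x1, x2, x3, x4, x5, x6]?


C(d+n-1,n-1)=C(25,5)=53130


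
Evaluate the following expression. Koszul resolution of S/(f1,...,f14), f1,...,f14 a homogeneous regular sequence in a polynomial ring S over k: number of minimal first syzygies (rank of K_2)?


Regular sequence => Koszul complex is the minimal free resolution.
Syz_1 minimally generated by Koszul relations f_i*e_j - f_j*e_i (i<j): mu(Syz_1) = beta_2 = C(m,2) = m(m-1)/2
m=14
14*13/2 = 91


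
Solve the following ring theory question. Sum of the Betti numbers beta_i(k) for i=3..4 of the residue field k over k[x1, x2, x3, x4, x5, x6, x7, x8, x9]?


Koszul resolution: beta_i(k)=C(n,i), n=9
C(9,3)=84, C(9,4)=126
Sum=210


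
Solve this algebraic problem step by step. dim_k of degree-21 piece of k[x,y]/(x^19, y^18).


k[x,y], I = (x^19, y^18), d = 21
Need i < 19 and d-i < 18.
Range: 4 <= i <= 18.
H(21) = 15


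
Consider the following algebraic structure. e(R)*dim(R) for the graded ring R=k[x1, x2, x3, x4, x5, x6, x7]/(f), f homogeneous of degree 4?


e(R)=deg(f)=4, dim(R)=7-1=6
e*dim=4*6=24


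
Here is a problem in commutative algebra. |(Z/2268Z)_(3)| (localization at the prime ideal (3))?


3-primary part: 2268=3^4*28
Size=3^4=81


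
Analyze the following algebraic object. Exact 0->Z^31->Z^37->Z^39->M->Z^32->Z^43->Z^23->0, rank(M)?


Alt sum=0:
(-1)^0*31 + (-1)^1*37 + (-1)^2*39 + (-1)^3*? + (-1)^4*32 + (-1)^5*43 + (-1)^6*23=0
rank(M)=45


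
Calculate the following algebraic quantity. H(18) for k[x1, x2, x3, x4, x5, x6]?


C(d+n-1,n-1)=C(23,5)=33649


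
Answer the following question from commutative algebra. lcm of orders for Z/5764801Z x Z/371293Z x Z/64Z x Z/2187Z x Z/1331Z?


Exponent = lcm of the cyclic orders; pairwise coprime => product.
7^8*13^5*2^6*3^7*11^3=5764801*371293*64*2187*1331=398756609012977959744


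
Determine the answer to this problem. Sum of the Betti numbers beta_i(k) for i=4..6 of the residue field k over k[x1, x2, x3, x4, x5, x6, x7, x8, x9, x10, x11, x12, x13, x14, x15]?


Koszul resolution: beta_i(k)=C(n,i), n=15
C(15,4)=1365, C(15,5)=3003, C(15,6)=5005
Sum=9373


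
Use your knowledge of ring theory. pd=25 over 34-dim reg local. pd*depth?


pd+depth=34
depth=34-25=9
pd*depth=25*9=225


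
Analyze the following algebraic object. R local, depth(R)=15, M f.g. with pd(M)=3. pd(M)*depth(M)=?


pd+depth=15
depth=15-3=12
pd*depth=3*12=36


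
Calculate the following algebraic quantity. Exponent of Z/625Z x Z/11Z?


Exponent = lcm of the cyclic orders; pairwise coprime => product.
5^4*11^1=625*11=6875


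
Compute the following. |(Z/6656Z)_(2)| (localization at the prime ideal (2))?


2-primary part: 6656=2^9*13
Size=2^9=512


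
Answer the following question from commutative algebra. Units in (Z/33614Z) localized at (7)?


Local ring = Z/16807Z.
phi(16807) = 7^4*(7-1) = 14406


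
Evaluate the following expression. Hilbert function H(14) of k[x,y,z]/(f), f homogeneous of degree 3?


C(16,2)-C(13,2)=120-78=42


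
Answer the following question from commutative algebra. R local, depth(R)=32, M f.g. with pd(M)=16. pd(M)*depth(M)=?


pd+depth=32
depth=32-16=16
pd*depth=16*16=256


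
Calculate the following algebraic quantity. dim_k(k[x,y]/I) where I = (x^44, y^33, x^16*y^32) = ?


k[x,y]/I, I = (x^44, y^33, x^16*y^32)
Rect: 44x33=1452. Corner: (44-16)x(33-32)=28.
dim = 1452-28 = 1424


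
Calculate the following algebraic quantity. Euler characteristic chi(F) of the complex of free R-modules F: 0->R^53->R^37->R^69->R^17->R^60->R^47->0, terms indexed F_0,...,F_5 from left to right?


chi = sum (-1)^i * rank:
(-1)^0*53=53
(-1)^1*37=-37
(-1)^2*69=69
(-1)^3*17=-17
(-1)^4*60=60
(-1)^5*47=-47
chi=81


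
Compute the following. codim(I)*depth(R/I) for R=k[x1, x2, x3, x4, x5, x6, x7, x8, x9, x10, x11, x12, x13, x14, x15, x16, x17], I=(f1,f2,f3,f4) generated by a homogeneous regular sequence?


codim=4, depth=dim(R/I)=17-4=13
Product=4*13=52


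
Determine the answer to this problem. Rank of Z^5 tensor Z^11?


rank(M(x)N) = rank(M)*rank(N)
5*11 = 55


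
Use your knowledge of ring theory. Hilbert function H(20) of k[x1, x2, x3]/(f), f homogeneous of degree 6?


C(22,2)-C(16,2)=231-120=111


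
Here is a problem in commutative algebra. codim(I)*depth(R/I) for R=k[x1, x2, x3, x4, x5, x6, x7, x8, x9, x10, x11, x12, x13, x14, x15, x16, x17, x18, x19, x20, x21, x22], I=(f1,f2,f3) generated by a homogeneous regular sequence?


codim=3, depth=dim(R/I)=22-3=19
Product=3*19=57


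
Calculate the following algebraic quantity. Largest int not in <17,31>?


gcd(17,31)=1 => F=ab-a-b=17*31-17-31=527-48=479


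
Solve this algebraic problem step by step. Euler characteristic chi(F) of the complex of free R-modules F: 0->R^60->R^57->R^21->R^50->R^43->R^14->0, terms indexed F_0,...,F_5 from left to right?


chi = sum (-1)^i * rank:
(-1)^0*60=60
(-1)^1*57=-57
(-1)^2*21=21
(-1)^3*50=-50
(-1)^4*43=43
(-1)^5*14=-14
chi=3


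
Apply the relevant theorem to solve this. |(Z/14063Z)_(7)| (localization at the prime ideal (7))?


7-primary part: 14063=7^3*41
Size=7^3=343


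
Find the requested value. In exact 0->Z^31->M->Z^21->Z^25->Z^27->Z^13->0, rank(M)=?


Alt sum=0:
(-1)^0*31 + (-1)^1*? + (-1)^2*21 + (-1)^3*25 + (-1)^4*27 + (-1)^5*13=0
rank(M)=41


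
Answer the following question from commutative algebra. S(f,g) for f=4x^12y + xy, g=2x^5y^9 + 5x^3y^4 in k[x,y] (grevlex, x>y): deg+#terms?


LT(f)=4x^12y, LT(g)=2x^5y^9
lcm(LM)=x^12y^9
S(f,g) (scaled by 8 to clear denominators) = 2y^8*f - 4x^7*g = -20x^10y^4 + 2xy^9
2 terms, deg 14.
14+2=16


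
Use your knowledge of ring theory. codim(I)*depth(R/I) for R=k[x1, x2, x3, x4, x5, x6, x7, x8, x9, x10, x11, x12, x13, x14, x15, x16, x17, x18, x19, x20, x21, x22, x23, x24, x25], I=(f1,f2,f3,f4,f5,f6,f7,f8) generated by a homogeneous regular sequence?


codim=8, depth=dim(R/I)=25-8=17
Product=8*17=136


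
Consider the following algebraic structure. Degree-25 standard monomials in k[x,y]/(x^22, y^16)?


k[x,y], I = (x^22, y^16), d = 25
Need i < 22 and d-i < 16.
Range: 10 <= i <= 21.
H(25) = 12


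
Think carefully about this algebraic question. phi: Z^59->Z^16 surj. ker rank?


rank(ker) = 59-16 = 43


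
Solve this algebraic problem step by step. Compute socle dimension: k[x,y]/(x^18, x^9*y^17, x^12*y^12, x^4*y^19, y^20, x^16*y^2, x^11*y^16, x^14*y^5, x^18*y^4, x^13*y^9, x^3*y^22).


Socle = ann(m) = span of standard monomials u with x*u, y*u in I (staircase corners).
Redundant generators: x^3*y^22, x^18*y^4
Minimal generators: x^18, x^16*y^2, x^14*y^5, x^13*y^9, x^12*y^12, x^11*y^16, x^9*y^17, x^4*y^19, y^20
Corners: x^3y^19, x^8y^18, x^10y^16, x^11y^15, x^12y^11, x^13y^8, x^15y^4, x^17y
Socle dim=8


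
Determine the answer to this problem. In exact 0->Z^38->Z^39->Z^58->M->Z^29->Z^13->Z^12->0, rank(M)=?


Alt sum=0:
(-1)^0*38 + (-1)^1*39 + (-1)^2*58 + (-1)^3*? + (-1)^4*29 + (-1)^5*13 + (-1)^6*12=0
rank(M)=85


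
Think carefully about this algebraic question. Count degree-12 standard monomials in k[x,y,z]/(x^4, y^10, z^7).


Need i<4, j<10, k<7 with i+j+k=12.
For each i, j ranges over max(0,12-i-6)..min(9,12-i):
  i=0: j in [6,9] -> 4
  i=1: j in [5,9] -> 5
  i=2: j in [4,9] -> 6
  i=3: j in [3,9] -> 7
H(12) = 4+5+6+7 = 22


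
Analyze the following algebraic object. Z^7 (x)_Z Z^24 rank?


rank(M(x)N) = rank(M)*rank(N)
7*24 = 168


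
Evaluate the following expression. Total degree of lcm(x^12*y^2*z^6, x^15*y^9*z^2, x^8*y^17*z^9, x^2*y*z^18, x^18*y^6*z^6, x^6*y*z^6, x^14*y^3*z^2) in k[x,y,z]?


lcm = componentwise max:
x: max(12,15,8,2,18,6,14)=18
y: max(2,9,17,1,6,1,3)=17
z: max(6,2,9,18,6,6,2)=18
Total=18+17+18=53


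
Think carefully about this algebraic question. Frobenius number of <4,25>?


gcd(4,25)=1 => F=ab-a-b=4*25-4-25=100-29=71


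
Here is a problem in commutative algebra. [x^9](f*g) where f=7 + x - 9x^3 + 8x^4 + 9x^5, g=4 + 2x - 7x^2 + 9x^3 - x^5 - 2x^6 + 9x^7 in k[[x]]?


[x^9] = sum a_i*b_j, i+j=9
  -9*-2=18
  8*-1=-8
Sum=10


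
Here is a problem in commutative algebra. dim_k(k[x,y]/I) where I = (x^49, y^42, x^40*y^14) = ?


k[x,y]/I, I = (x^49, y^42, x^40*y^14)
Rect: 49x42=2058. Corner: (49-40)x(42-14)=252.
dim = 2058-252 = 1806


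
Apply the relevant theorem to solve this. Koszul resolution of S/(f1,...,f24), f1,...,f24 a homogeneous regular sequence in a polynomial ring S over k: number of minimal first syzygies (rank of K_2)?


Regular sequence => Koszul complex is the minimal free resolution.
Syz_1 minimally generated by Koszul relations f_i*e_j - f_j*e_i (i<j): mu(Syz_1) = beta_2 = C(m,2) = m(m-1)/2
m=24
24*23/2 = 276


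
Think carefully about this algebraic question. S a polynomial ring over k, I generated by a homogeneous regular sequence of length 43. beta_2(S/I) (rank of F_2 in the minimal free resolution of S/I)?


Regular sequence => Koszul complex is the minimal free resolution.
Syz_1 minimally generated by Koszul relations f_i*e_j - f_j*e_i (i<j): mu(Syz_1) = beta_2 = C(m,2) = m(m-1)/2
m=43
43*42/2 = 903


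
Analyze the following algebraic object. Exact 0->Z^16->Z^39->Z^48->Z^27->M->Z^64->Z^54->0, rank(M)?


Alt sum=0:
(-1)^0*16 + (-1)^1*39 + (-1)^2*48 + (-1)^3*27 + (-1)^4*? + (-1)^5*64 + (-1)^6*54=0
rank(M)=12


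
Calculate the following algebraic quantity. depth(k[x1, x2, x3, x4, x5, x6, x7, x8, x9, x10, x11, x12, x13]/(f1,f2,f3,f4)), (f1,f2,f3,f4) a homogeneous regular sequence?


depth(R)=13
depth(R/I)=13-4=9


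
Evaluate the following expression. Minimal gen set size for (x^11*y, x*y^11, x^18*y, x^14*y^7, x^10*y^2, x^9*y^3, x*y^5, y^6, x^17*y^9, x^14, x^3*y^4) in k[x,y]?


Remove redundant (divisible by others).
x*y^11 redundant.
x^14*y^7 redundant.
x^17*y^9 redundant.
x^18*y redundant.
Min: x^14, x^11*y, x^10*y^2, x^9*y^3, x^3*y^4, x*y^5, y^6
Count=7


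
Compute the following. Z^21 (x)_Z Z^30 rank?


rank(M(x)N) = rank(M)*rank(N)
21*30 = 630


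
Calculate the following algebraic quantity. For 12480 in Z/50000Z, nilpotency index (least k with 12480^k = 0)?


12480^k mod 50000:
k=1: 12480
k=2: 400
k=3: 42000
k=4: 10000
k=5: 0
First zero at k = 5


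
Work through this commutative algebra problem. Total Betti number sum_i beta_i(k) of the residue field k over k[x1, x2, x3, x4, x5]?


Koszul resolution: beta_i(k)=C(n,i), n=5
sum_i C(5,i) = 2^5 = 32


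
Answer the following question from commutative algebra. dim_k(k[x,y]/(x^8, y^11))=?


Basis: x^i*y^j, i<8, j<11
8*11=88


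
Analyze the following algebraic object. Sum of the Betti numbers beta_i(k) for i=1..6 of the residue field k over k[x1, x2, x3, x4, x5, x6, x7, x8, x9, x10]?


Koszul resolution: beta_i(k)=C(n,i), n=10
C(10,1)=10, C(10,2)=45, C(10,3)=120, C(10,4)=210, C(10,5)=252, C(10,6)=210
Sum=847


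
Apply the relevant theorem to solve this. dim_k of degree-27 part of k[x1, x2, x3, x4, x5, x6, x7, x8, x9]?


C(d+n-1,n-1)=C(35,8)=23535820


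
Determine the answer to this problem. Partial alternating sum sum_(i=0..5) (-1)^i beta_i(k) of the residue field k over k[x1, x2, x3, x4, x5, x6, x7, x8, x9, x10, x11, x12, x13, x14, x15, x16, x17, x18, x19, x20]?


Koszul resolution: beta_i(k)=C(n,i), n=20
sum_(i=0..p) (-1)^i C(n,i) = (-1)^p C(n-1,p)
(-1)^5*C(19,5) = (-1)^5*11628 = -11628


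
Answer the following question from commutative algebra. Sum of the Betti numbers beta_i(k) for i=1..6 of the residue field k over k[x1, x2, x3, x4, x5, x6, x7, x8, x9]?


Koszul resolution: beta_i(k)=C(n,i), n=9
C(9,1)=9, C(9,2)=36, C(9,3)=84, C(9,4)=126, C(9,5)=126, C(9,6)=84
Sum=465


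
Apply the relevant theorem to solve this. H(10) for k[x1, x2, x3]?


C(d+n-1,n-1)=C(12,2)=66


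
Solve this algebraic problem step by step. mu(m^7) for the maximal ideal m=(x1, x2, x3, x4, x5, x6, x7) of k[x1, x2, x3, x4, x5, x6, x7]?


Graded Nakayama: mu(m^d) = dim_k (m^d/m^(d+1)) = #degree-7 monomials in 7 vars
C(n+d-1,d)=C(13,7)=1716


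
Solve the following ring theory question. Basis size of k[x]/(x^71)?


Basis: 1,x,...,x^70
dim=71


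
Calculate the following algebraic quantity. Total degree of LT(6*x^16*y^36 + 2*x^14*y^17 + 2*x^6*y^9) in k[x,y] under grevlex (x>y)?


LT: 6*x^16*y^36
deg_x=16, deg_y=36
Total=16+36=52


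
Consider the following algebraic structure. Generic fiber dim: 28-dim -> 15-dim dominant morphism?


dim(fiber)=dim(X)-dim(Y)=28-15=13


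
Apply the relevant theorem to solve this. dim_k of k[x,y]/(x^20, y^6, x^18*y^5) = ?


k[x,y]/I, I = (x^20, y^6, x^18*y^5)
Rect: 20x6=120. Corner: (20-18)x(6-5)=2.
dim = 120-2 = 118


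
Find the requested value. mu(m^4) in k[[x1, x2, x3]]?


C(n+d-1,d)=C(6,4)=15


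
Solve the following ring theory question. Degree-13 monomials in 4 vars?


C(d+n-1,n-1)=C(16,3)=560


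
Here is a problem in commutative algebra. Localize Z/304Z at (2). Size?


2-primary part: 304=2^4*19
Size=2^4=16


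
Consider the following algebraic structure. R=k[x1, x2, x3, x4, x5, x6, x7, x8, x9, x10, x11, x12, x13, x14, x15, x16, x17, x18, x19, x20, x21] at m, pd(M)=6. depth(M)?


pd+depth=depth(R)=21
depth=21-6=15


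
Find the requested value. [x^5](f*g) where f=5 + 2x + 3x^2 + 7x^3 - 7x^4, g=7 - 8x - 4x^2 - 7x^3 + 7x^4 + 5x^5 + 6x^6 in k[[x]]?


[x^5] = sum a_i*b_j, i+j=5
  5*5=25
  2*7=14
  3*-7=-21
  7*-4=-28
  -7*-8=56
Sum=46


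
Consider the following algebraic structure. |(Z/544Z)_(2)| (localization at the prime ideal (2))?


2-primary part: 544=2^5*17
Size=2^5=32


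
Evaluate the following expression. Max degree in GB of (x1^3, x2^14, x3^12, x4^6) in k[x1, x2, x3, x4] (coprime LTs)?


Pure powers, coprime LTs => already GB.
Degrees: 3, 14, 12, 6
Max=14


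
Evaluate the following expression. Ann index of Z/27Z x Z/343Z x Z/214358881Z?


Exponent = lcm of the cyclic orders; pairwise coprime => product.
3^3*7^3*11^8=27*343*214358881=1985177596941


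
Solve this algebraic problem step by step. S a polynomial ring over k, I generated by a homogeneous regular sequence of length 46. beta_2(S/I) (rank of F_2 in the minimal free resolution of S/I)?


Regular sequence => Koszul complex is the minimal free resolution.
Syz_1 minimally generated by Koszul relations f_i*e_j - f_j*e_i (i<j): mu(Syz_1) = beta_2 = C(m,2) = m(m-1)/2
m=46
46*45/2 = 1035


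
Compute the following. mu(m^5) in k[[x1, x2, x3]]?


C(n+d-1,d)=C(7,5)=21


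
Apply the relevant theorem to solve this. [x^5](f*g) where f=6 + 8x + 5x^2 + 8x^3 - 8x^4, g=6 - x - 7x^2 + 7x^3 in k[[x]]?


[x^5] = sum a_i*b_j, i+j=5
  5*7=35
  8*-7=-56
  -8*-1=8
Sum=-13


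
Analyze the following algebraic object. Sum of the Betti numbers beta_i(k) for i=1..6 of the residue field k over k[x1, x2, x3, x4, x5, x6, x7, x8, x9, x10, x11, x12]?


Koszul resolution: beta_i(k)=C(n,i), n=12
C(12,1)=12, C(12,2)=66, C(12,3)=220, C(12,4)=495, C(12,5)=792, C(12,6)=924
Sum=2509


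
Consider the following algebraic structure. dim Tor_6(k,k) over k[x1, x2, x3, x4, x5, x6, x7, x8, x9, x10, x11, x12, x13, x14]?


Koszul: C(n,i)=C(14,6)=3003


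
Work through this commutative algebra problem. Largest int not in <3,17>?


gcd(3,17)=1 => F=ab-a-b=3*17-3-17=51-20=31


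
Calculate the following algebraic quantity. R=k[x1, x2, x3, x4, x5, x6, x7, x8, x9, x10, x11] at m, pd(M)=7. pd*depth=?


pd+depth=11
depth=11-7=4
pd*depth=7*4=28


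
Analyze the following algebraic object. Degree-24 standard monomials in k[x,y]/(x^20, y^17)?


k[x,y], I = (x^20, y^17), d = 24
Need i < 20 and d-i < 17.
Range: 8 <= i <= 19.
H(24) = 12


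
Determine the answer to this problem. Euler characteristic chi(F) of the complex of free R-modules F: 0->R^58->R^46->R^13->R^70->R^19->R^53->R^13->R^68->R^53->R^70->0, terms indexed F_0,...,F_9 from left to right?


chi = sum (-1)^i * rank:
(-1)^0*58=58
(-1)^1*46=-46
(-1)^2*13=13
(-1)^3*70=-70
(-1)^4*19=19
(-1)^5*53=-53
(-1)^6*13=13
(-1)^7*68=-68
(-1)^8*53=53
(-1)^9*70=-70
chi=-151


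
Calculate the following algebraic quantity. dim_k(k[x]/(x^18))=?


Basis: 1,x,...,x^17
dim=18


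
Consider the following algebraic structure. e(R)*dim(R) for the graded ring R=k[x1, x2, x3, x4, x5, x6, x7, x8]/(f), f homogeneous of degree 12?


e(R)=deg(f)=12, dim(R)=8-1=7
e*dim=12*7=84


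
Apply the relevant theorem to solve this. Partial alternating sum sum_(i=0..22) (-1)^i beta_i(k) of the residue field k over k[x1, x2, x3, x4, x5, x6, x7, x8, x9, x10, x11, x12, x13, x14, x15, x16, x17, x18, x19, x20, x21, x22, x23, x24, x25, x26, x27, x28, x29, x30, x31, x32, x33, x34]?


Koszul resolution: beta_i(k)=C(n,i), n=34
sum_(i=0..p) (-1)^i C(n,i) = (-1)^p C(n-1,p)
(-1)^22*C(33,22) = (-1)^22*193536720 = 193536720


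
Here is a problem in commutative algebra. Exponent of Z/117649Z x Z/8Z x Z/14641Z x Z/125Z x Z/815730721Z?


Exponent = lcm of the cyclic orders; pairwise coprime => product.
7^6*2^3*11^4*5^3*13^8=117649*8*14641*125*815730721=1405095358533355489000


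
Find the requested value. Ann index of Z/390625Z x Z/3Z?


Exponent = lcm of the cyclic orders; pairwise coprime => product.
5^8*3^1=390625*3=1171875


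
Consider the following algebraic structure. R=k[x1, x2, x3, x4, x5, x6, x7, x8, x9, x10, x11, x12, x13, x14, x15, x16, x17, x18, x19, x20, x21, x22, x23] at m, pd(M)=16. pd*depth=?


pd+depth=23
depth=23-16=7
pd*depth=16*7=112


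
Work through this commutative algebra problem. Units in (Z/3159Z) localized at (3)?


Local ring = Z/243Z.
phi(243) = 3^4*(3-1) = 162


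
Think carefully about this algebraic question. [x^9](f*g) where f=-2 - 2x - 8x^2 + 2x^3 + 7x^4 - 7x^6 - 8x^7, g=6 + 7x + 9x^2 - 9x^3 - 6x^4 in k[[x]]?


[x^9] = sum a_i*b_j, i+j=9
  -7*-9=63
  -8*9=-72
Sum=-9


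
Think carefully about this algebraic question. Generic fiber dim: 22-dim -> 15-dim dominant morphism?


dim(fiber)=dim(X)-dim(Y)=22-15=7


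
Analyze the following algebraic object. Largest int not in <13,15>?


gcd(13,15)=1 => F=ab-a-b=13*15-13-15=195-28=167


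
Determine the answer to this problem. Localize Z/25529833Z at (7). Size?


7-primary part: 25529833=7^7*31
Size=7^7=823543


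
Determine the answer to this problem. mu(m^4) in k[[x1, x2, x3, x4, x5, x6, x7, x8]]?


C(n+d-1,d)=C(11,4)=330


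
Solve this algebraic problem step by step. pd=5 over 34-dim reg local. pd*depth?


pd+depth=34
depth=34-5=29
pd*depth=5*29=145


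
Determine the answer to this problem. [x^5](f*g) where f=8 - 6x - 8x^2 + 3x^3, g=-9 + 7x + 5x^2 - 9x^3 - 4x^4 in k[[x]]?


[x^5] = sum a_i*b_j, i+j=5
  -6*-4=24
  -8*-9=72
  3*5=15
Sum=111


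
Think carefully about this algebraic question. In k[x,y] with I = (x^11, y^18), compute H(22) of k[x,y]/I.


k[x,y], I = (x^11, y^18), d = 22
Need i < 11 and d-i < 18.
Range: 5 <= i <= 10.
H(22) = 6


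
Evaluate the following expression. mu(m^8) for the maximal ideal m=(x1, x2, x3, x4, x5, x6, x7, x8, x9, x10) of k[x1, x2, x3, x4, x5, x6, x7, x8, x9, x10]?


Graded Nakayama: mu(m^d) = dim_k (m^d/m^(d+1)) = #degree-8 monomials in 10 vars
C(n+d-1,d)=C(17,8)=24310


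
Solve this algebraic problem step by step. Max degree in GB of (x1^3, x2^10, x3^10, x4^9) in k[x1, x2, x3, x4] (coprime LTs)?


Pure powers, coprime LTs => already GB.
Degrees: 3, 10, 10, 9
Max=10


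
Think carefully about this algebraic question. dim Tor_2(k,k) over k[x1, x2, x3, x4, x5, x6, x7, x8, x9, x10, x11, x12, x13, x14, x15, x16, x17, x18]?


Koszul: C(n,i)=C(18,2)=153


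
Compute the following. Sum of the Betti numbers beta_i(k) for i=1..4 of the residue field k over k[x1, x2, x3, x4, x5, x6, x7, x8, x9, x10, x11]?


Koszul resolution: beta_i(k)=C(n,i), n=11
C(11,1)=11, C(11,2)=55, C(11,3)=165, C(11,4)=330
Sum=561


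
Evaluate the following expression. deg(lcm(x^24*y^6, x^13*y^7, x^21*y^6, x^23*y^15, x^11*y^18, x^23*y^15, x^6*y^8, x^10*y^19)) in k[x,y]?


lcm = componentwise max:
x: max(24,13,21,23,11,23,6,10)=24
y: max(6,7,6,15,18,15,8,19)=19
Total=24+19=43


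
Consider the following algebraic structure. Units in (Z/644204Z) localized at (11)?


Local ring = Z/161051Z.
phi(161051) = 11^4*(11-1) = 146410


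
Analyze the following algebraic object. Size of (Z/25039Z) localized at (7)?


7-primary part: 25039=7^3*73
Size=7^3=343


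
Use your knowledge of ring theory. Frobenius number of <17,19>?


gcd(17,19)=1 => F=ab-a-b=17*19-17-19=323-36=287


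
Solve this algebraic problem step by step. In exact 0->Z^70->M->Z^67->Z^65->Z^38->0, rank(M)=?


Alt sum=0:
(-1)^0*70 + (-1)^1*? + (-1)^2*67 + (-1)^3*65 + (-1)^4*38=0
rank(M)=110


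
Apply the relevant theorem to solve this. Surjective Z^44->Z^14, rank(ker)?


rank(ker) = 44-14 = 30


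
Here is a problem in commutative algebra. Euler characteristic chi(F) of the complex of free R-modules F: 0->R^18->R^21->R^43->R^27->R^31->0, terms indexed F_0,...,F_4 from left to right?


chi = sum (-1)^i * rank:
(-1)^0*18=18
(-1)^1*21=-21
(-1)^2*43=43
(-1)^3*27=-27
(-1)^4*31=31
chi=44


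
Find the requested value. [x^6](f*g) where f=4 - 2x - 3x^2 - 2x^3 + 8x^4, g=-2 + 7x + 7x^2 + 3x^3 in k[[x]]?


[x^6] = sum a_i*b_j, i+j=6
  -2*3=-6
  8*7=56
Sum=50


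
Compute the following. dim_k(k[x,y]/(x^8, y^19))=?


Basis: x^i*y^j, i<8, j<19
8*19=152


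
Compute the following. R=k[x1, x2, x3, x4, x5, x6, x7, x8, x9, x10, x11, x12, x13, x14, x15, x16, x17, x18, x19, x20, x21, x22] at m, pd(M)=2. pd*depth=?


pd+depth=22
depth=22-2=20
pd*depth=2*20=40


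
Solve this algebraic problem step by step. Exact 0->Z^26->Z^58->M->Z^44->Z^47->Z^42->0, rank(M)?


Alt sum=0:
(-1)^0*26 + (-1)^1*58 + (-1)^2*? + (-1)^3*44 + (-1)^4*47 + (-1)^5*42=0
rank(M)=71


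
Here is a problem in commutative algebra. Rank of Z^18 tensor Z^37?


rank(M(x)N) = rank(M)*rank(N)
18*37 = 666


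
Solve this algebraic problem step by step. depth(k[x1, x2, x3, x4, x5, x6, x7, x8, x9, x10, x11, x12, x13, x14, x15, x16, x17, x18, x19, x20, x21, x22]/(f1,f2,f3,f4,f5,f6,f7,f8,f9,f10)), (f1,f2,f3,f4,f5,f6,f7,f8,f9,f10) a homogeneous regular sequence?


depth(R)=22
depth(R/I)=22-10=12


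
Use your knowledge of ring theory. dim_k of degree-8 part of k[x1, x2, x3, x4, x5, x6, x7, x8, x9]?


C(d+n-1,n-1)=C(16,8)=12870


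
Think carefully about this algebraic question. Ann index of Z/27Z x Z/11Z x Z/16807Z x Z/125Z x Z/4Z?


Exponent = lcm of the cyclic orders; pairwise coprime => product.
3^3*11^1*7^5*5^3*2^2=27*11*16807*125*4=2495839500


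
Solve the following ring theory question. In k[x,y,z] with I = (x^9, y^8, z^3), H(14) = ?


Need i<9, j<8, k<3 with i+j+k=14.
For each i, j ranges over max(0,14-i-2)..min(7,14-i):
  i=0: j in [12,7] -> 0
  i=1: j in [11,7] -> 0
  i=2: j in [10,7] -> 0
  i=3: j in [9,7] -> 0
  i=4: j in [8,7] -> 0
  i=5: j in [7,7] -> 1
  i=6: j in [6,7] -> 2
  i=7: j in [5,7] -> 3
  i=8: j in [4,6] -> 3
H(14) = 0+0+0+0+0+1+2+3+3 = 9


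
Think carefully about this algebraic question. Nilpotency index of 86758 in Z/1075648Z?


86758^k mod 1075648:
k=1: 86758
k=2: 641508
k=3: 847896
k=4: 345744
k=5: 537824
k=6: 0
First zero at k = 6


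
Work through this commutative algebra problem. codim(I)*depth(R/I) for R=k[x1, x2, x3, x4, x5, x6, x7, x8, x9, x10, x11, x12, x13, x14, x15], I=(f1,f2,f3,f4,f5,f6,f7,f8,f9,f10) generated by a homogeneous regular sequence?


codim=10, depth=dim(R/I)=15-10=5
Product=10*5=50


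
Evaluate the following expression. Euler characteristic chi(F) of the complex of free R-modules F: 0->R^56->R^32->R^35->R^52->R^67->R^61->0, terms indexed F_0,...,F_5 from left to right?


chi = sum (-1)^i * rank:
(-1)^0*56=56
(-1)^1*32=-32
(-1)^2*35=35
(-1)^3*52=-52
(-1)^4*67=67
(-1)^5*61=-61
chi=13


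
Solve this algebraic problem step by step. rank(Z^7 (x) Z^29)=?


rank(M(x)N) = rank(M)*rank(N)
7*29 = 203


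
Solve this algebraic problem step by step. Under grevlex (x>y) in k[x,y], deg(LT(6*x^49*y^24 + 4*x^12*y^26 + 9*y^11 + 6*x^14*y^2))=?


LT: 6*x^49*y^24
deg_x=49, deg_y=24
Total=49+24=73


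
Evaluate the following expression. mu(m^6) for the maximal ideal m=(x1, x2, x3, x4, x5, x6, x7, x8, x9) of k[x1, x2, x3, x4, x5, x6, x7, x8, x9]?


Graded Nakayama: mu(m^d) = dim_k (m^d/m^(d+1)) = #degree-6 monomials in 9 vars
C(n+d-1,d)=C(14,6)=3003


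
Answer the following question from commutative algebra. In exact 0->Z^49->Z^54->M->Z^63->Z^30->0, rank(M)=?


Alt sum=0:
(-1)^0*49 + (-1)^1*54 + (-1)^2*? + (-1)^3*63 + (-1)^4*30=0
rank(M)=38


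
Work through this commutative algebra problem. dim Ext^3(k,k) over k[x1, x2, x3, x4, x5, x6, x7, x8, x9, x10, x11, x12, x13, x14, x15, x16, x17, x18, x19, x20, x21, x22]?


C(n,i)=C(22,3)=1540


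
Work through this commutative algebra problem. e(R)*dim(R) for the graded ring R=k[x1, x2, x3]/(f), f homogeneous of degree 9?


e(R)=deg(f)=9, dim(R)=3-1=2
e*dim=9*2=18


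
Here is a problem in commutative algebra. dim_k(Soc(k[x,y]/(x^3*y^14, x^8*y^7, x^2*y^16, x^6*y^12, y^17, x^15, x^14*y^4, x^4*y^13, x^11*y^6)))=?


Socle = ann(m) = span of standard monomials u with x*u, y*u in I (staircase corners).
Minimal generators: x^15, x^14*y^4, x^11*y^6, x^8*y^7, x^6*y^12, x^4*y^13, x^3*y^14, x^2*y^16, y^17
Corners: xy^16, x^2y^15, x^3y^13, x^5y^12, x^7y^11, x^10y^6, x^13y^5, x^14y^3
Socle dim=8


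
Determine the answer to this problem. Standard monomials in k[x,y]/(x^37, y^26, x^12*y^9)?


k[x,y]/I, I = (x^37, y^26, x^12*y^9)
Rect: 37x26=962. Corner: (37-12)x(26-9)=425.
dim = 962-425 = 537
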